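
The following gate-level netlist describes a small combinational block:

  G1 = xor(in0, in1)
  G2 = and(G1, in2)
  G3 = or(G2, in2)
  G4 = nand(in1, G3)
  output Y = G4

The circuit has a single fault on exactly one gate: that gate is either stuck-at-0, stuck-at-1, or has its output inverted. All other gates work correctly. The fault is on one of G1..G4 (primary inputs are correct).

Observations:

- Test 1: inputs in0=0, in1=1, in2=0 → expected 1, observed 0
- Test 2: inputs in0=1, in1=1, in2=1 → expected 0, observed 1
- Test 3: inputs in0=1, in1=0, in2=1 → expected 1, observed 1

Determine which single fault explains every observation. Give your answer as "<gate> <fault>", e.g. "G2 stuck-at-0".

Fault-free values for test 1 (in0=0, in1=1, in2=0): G1=1, G2=0, G3=0, G4=1, giving Y=1. Observed 0.
Test 1: faults giving observed 0 are {G2 stuck-at-1, G2 inverted output, G3 stuck-at-1, G3 inverted output, G4 stuck-at-0, G4 inverted output}.
Test 2 (in0=1, in1=1, in2=1): fault-free G1=0, G2=0, G3=1, G4=0 → 0; observed 1. Eliminates G2 stuck-at-1, G2 inverted output, G3 stuck-at-1, G4 stuck-at-0.
Test 3 (in0=1, in1=0, in2=1): fault-free G1=1, G2=1, G3=1, G4=1 → 1; observed 1. Eliminates G4 inverted output.
Only G3 inverted output is consistent with every test.

G3 inverted output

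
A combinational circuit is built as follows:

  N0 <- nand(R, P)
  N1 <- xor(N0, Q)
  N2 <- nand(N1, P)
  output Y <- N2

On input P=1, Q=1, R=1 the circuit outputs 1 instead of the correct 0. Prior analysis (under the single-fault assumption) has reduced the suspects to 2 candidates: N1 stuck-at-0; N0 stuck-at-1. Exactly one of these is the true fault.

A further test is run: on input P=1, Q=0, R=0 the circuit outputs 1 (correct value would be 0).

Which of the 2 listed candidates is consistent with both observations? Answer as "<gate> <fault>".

N1 stuck-at-0

Evaluate each candidate on input P=1, Q=0, R=0:
  N1 stuck-at-0: N0=1, N1=0 [stuck-at-0], N2=1 → 1 — matches
  N0 stuck-at-1: N0=1 [stuck-at-1], N1=1, N2=0 → 0 — eliminated
Only N1 stuck-at-0 reproduces the observed 1.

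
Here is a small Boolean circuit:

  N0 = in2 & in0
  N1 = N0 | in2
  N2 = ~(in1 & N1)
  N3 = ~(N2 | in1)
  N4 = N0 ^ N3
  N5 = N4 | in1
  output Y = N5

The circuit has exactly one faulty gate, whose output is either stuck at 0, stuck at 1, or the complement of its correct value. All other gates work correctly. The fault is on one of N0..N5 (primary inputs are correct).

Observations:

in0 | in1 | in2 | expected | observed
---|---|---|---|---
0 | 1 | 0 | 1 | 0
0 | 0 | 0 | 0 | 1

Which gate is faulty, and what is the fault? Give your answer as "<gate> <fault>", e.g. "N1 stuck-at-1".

N5 inverted output

Fault-free values for test 1 (in0=0, in1=1, in2=0): N0=0, N1=0, N2=1, N3=0, N4=0, N5=1, giving Y=1. Observed 0.
Test 1: faults giving observed 0 are {N5 stuck-at-0, N5 inverted output}.
Test 2 (in0=0, in1=0, in2=0): fault-free N0=0, N1=0, N2=1, N3=0, N4=0, N5=0 → 0; observed 1. Eliminates N5 stuck-at-0.
Only N5 inverted output is consistent with every test.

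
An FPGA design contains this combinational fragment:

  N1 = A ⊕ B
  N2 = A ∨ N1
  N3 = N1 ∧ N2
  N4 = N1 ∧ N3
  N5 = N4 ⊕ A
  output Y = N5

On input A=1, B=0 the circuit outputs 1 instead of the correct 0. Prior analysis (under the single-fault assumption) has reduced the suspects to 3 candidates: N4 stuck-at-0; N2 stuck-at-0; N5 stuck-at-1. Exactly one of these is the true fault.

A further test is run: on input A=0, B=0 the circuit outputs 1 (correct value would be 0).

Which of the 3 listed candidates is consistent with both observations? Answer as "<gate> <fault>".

Evaluate each candidate on input A=0, B=0:
  N4 stuck-at-0: N1=0, N2=0, N3=0, N4=0 [stuck-at-0], N5=0 → 0 — eliminated
  N2 stuck-at-0: N1=0, N2=0 [stuck-at-0], N3=0, N4=0, N5=0 → 0 — eliminated
  N5 stuck-at-1: N1=0, N2=0, N3=0, N4=0, N5=1 [stuck-at-1] → 1 — matches
Only N5 stuck-at-1 reproduces the observed 1.

N5 stuck-at-1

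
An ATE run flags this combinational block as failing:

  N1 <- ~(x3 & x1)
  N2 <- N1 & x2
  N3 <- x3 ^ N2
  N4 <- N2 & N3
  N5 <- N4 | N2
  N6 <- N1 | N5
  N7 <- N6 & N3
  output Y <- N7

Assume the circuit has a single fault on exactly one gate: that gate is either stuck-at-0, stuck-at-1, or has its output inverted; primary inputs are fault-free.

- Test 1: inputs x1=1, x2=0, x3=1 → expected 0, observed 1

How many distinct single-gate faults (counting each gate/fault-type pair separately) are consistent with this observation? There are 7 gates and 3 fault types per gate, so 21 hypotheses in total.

Fault-free: N1=0, N2=0, N3=1, N4=0, N5=0, N6=0, N7=0 → 0. Observed 1.
  N1: stuck-at-1, inverted output ✓; others ✗
  N2: none of the 3 fault types match ✗
  N3: none of the 3 fault types match ✗
  N4: stuck-at-1, inverted output ✓; others ✗
  N5: stuck-at-1, inverted output ✓; others ✗
  N6: stuck-at-1, inverted output ✓; others ✗
  N7: stuck-at-1, inverted output ✓; others ✗
Consistent faults: {N1 stuck-at-1, N1 inverted output, N4 stuck-at-1, N4 inverted output, N5 stuck-at-1, N5 inverted output, N6 stuck-at-1, N6 inverted output, N7 stuck-at-1, N7 inverted output} — 10 in all.

10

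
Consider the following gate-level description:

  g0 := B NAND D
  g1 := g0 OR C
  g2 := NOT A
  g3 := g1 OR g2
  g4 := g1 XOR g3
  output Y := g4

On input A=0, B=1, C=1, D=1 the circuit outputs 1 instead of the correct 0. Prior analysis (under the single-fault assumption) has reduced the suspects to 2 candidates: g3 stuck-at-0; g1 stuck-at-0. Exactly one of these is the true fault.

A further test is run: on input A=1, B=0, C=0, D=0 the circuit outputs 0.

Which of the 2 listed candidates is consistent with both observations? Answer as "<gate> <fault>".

Evaluate each candidate on input A=1, B=0, C=0, D=0:
  g3 stuck-at-0: g0=1, g1=1, g2=0, g3=0 [stuck-at-0], g4=1 → 1 — eliminated
  g1 stuck-at-0: g0=1, g1=0 [stuck-at-0], g2=0, g3=0, g4=0 → 0 — matches
Only g1 stuck-at-0 reproduces the observed 0.

g1 stuck-at-0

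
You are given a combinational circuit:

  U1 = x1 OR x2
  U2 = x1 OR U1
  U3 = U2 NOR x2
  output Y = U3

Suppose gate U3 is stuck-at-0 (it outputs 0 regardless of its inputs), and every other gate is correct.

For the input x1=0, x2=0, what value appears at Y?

0

Propagate with U3 forced: U1=0, U2=0, U3=0 [stuck-at-0].
So Y = 0. (Without the fault it would be 1.)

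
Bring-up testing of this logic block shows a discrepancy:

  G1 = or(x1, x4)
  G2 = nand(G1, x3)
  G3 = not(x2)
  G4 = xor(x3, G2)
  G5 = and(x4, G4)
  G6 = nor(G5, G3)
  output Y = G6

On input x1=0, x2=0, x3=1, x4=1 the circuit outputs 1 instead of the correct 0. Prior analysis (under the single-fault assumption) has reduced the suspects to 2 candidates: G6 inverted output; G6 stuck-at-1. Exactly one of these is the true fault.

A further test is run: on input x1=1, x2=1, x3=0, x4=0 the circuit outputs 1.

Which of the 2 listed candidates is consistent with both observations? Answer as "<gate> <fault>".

Evaluate each candidate on input x1=1, x2=1, x3=0, x4=0:
  G6 inverted output: G1=1, G2=1, G3=0, G4=1, G5=0, G6=0 [inverted output] → 0 — eliminated
  G6 stuck-at-1: G1=1, G2=1, G3=0, G4=1, G5=0, G6=1 [stuck-at-1] → 1 — matches
Only G6 stuck-at-1 reproduces the observed 1.

G6 stuck-at-1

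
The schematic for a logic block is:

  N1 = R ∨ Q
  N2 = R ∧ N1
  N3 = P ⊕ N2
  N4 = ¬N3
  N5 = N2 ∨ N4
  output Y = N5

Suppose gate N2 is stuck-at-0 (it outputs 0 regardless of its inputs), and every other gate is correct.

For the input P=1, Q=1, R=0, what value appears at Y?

Propagate with N2 forced: N1=1, N2=0 [stuck-at-0], N3=1, N4=0, N5=0.
So Y = 0. (Same as the fault-free value — the fault is masked on this input.)

0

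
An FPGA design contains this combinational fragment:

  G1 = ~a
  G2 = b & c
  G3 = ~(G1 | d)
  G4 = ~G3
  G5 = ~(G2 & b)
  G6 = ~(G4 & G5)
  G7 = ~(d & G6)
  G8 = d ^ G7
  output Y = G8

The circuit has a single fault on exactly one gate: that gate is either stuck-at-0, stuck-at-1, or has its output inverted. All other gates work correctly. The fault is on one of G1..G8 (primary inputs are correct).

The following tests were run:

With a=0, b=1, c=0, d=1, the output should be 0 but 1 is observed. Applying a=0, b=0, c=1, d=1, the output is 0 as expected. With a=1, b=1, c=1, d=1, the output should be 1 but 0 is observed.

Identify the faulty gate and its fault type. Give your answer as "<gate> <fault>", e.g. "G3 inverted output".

Fault-free values for test 1 (a=0, b=1, c=0, d=1): G1=1, G2=0, G3=0, G4=1, G5=1, G6=0, G7=1, G8=0, giving Y=0. Observed 1.
Test 1: faults giving observed 1 are {G2 stuck-at-1, G2 inverted output, G3 stuck-at-1, G3 inverted output, G4 stuck-at-0, G4 inverted output, G5 stuck-at-0, G5 inverted output, G6 stuck-at-1, G6 inverted output, G7 stuck-at-0, G7 inverted output, G8 stuck-at-1, G8 inverted output}.
Test 2 (a=0, b=0, c=1, d=1): fault-free G1=1, G2=0, G3=0, G4=1, G5=1, G6=0, G7=1, G8=0 → 0; observed 0. Eliminates G3 stuck-at-1, G3 inverted output, G4 stuck-at-0, G4 inverted output, G5 stuck-at-0, G5 inverted output, G6 stuck-at-1, G6 inverted output, G7 stuck-at-0, G7 inverted output, G8 stuck-at-1, G8 inverted output.
Test 3 (a=1, b=1, c=1, d=1): fault-free G1=0, G2=1, G3=0, G4=1, G5=0, G6=1, G7=0, G8=1 → 1; observed 0. Eliminates G2 stuck-at-1.
Only G2 inverted output is consistent with every test.

G2 inverted output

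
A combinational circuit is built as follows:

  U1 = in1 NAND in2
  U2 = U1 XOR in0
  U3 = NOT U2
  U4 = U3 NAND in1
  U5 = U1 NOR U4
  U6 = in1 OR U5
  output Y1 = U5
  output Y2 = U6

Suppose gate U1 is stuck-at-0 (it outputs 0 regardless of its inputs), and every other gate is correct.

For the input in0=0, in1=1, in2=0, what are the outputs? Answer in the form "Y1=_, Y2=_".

Propagate with U1 forced: U1=0 [stuck-at-0], U2=0, U3=1, U4=0, U5=1, U6=1.
So the outputs are Y1=1, Y2=1. (Without the fault they would be Y1=0, Y2=1.)

Y1=1, Y2=1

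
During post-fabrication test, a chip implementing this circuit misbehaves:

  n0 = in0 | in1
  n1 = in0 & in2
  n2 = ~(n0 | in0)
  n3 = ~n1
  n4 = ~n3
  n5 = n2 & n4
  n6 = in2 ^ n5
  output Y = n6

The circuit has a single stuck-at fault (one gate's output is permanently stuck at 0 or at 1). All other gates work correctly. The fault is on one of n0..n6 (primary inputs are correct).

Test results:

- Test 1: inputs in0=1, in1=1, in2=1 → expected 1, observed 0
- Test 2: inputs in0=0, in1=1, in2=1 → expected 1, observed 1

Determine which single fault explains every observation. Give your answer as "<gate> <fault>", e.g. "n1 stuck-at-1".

Fault-free values for test 1 (in0=1, in1=1, in2=1): n0=1, n1=1, n2=0, n3=0, n4=1, n5=0, n6=1, giving Y=1. Observed 0.
Test 1: faults giving observed 0 are {n2 stuck-at-1, n5 stuck-at-1, n6 stuck-at-0}.
Test 2 (in0=0, in1=1, in2=1): fault-free n0=1, n1=0, n2=0, n3=1, n4=0, n5=0, n6=1 → 1; observed 1. Eliminates n5 stuck-at-1, n6 stuck-at-0.
Only n2 stuck-at-1 is consistent with every test.

n2 stuck-at-1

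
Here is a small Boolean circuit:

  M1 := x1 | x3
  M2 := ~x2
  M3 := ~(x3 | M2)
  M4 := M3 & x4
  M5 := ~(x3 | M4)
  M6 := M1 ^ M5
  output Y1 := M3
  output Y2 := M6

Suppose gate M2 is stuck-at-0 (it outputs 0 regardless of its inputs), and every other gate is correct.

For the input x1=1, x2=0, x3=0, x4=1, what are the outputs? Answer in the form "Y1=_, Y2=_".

Y1=1, Y2=1

Propagate with M2 forced: M1=1, M2=0 [stuck-at-0], M3=1, M4=1, M5=0, M6=1.
So the outputs are Y1=1, Y2=1. (Without the fault they would be Y1=0, Y2=0.)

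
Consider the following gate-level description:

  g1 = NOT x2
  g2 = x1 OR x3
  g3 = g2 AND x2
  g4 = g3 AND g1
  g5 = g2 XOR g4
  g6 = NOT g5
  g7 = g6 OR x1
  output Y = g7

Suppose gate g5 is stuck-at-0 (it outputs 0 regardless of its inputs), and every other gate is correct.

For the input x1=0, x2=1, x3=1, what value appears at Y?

Propagate with g5 forced: g1=0, g2=1, g3=1, g4=0, g5=0 [stuck-at-0], g6=1, g7=1.
So Y = 1. (Without the fault it would be 0.)

1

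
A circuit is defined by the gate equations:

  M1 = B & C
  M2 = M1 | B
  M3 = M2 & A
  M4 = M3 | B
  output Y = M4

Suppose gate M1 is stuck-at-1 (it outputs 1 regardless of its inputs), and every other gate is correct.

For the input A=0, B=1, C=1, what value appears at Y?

Propagate with M1 forced: M1=1 [stuck-at-1], M2=1, M3=0, M4=1.
So Y = 1. (Same as the fault-free value — the fault is masked on this input.)

1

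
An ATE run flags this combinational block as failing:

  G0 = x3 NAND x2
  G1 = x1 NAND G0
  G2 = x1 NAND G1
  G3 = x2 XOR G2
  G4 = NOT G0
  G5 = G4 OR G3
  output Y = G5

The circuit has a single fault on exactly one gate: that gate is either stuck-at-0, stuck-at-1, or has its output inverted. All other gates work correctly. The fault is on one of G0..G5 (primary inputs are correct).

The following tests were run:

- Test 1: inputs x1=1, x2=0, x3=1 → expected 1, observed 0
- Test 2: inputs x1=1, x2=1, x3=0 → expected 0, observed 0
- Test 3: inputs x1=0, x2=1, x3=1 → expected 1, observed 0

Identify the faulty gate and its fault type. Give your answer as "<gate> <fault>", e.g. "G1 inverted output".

G5 stuck-at-0

Fault-free values for test 1 (x1=1, x2=0, x3=1): G0=1, G1=0, G2=1, G3=1, G4=0, G5=1, giving Y=1. Observed 0.
Test 1: faults giving observed 0 are {G1 stuck-at-1, G1 inverted output, G2 stuck-at-0, G2 inverted output, G3 stuck-at-0, G3 inverted output, G5 stuck-at-0, G5 inverted output}.
Test 2 (x1=1, x2=1, x3=0): fault-free G0=1, G1=0, G2=1, G3=0, G4=0, G5=0 → 0; observed 0. Eliminates G1 stuck-at-1, G1 inverted output, G2 stuck-at-0, G2 inverted output, G3 inverted output, G5 inverted output.
Test 3 (x1=0, x2=1, x3=1): fault-free G0=0, G1=1, G2=1, G3=0, G4=1, G5=1 → 1; observed 0. Eliminates G3 stuck-at-0.
Only G5 stuck-at-0 is consistent with every test.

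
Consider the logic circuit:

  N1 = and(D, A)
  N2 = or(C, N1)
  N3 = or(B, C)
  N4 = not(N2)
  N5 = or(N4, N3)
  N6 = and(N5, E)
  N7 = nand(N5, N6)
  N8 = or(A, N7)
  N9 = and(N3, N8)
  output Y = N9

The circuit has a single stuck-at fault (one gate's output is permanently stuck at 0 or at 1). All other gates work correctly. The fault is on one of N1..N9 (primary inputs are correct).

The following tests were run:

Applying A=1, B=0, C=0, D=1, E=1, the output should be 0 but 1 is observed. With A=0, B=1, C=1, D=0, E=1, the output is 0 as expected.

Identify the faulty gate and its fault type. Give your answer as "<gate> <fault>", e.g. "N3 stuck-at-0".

N3 stuck-at-1

Fault-free values for test 1 (A=1, B=0, C=0, D=1, E=1): N1=1, N2=1, N3=0, N4=0, N5=0, N6=0, N7=1, N8=1, N9=0, giving Y=0. Observed 1.
Test 1: faults giving observed 1 are {N3 stuck-at-1, N9 stuck-at-1}.
Test 2 (A=0, B=1, C=1, D=0, E=1): fault-free N1=0, N2=1, N3=1, N4=0, N5=1, N6=1, N7=0, N8=0, N9=0 → 0; observed 0. Eliminates N9 stuck-at-1.
Only N3 stuck-at-1 is consistent with every test.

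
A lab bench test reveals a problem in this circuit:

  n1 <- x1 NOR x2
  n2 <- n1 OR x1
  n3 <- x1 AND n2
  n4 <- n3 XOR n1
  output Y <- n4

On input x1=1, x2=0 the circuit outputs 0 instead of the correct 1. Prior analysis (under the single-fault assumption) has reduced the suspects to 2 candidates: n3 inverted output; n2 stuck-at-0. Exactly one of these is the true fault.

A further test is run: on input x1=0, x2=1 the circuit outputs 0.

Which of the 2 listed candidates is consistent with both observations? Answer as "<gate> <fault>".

n2 stuck-at-0

Evaluate each candidate on input x1=0, x2=1:
  n3 inverted output: n1=0, n2=0, n3=1 [inverted output], n4=1 → 1 — eliminated
  n2 stuck-at-0: n1=0, n2=0 [stuck-at-0], n3=0, n4=0 → 0 — matches
Only n2 stuck-at-0 reproduces the observed 0.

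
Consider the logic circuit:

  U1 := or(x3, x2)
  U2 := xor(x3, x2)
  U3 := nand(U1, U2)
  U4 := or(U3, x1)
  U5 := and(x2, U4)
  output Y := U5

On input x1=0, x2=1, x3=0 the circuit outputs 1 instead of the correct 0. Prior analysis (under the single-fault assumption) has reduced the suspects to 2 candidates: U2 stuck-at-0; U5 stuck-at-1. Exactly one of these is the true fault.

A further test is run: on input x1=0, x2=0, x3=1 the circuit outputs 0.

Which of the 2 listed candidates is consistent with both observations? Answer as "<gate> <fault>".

Evaluate each candidate on input x1=0, x2=0, x3=1:
  U2 stuck-at-0: U1=1, U2=0 [stuck-at-0], U3=1, U4=1, U5=0 → 0 — matches
  U5 stuck-at-1: U1=1, U2=1, U3=0, U4=0, U5=1 [stuck-at-1] → 1 — eliminated
Only U2 stuck-at-0 reproduces the observed 0.

U2 stuck-at-0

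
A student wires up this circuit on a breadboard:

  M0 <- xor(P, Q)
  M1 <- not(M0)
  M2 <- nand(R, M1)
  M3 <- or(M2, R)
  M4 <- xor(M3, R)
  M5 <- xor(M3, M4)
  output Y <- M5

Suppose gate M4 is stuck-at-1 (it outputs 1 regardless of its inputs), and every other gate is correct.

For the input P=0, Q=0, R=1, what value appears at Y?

0

Propagate with M4 forced: M0=0, M1=1, M2=0, M3=1, M4=1 [stuck-at-1], M5=0.
So Y = 0. (Without the fault it would be 1.)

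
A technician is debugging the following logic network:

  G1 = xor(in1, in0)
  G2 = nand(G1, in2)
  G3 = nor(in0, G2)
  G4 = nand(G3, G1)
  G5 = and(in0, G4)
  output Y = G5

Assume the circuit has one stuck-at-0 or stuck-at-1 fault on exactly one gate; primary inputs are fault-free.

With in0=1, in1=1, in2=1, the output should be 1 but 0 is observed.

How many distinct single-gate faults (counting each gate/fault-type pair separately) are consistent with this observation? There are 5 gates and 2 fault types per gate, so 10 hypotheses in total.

Fault-free: G1=0, G2=1, G3=0, G4=1, G5=1 → 1. Observed 0.
  G1 stuck-at-0: output 1 ✗
  G1 stuck-at-1: output 1 ✗
  G2 stuck-at-0: output 1 ✗
  G2 stuck-at-1: output 1 ✗
  G3 stuck-at-0: output 1 ✗
  G3 stuck-at-1: output 1 ✗
  G4 stuck-at-0: output 0 ✓
  G4 stuck-at-1: output 1 ✗
  G5 stuck-at-0: output 0 ✓
  G5 stuck-at-1: output 1 ✗
Consistent faults: {G4 stuck-at-0, G5 stuck-at-0} — 2 in all.

2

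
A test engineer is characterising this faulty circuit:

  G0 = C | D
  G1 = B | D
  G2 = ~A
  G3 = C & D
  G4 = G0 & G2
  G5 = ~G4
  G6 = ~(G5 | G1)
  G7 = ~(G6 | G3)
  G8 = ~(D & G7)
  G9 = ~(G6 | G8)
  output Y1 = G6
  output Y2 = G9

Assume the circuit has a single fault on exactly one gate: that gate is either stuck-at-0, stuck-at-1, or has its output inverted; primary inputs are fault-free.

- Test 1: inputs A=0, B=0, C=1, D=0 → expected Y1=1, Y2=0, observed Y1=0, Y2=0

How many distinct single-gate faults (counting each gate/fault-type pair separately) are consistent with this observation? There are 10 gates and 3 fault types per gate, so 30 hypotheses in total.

Fault-free: G0=1, G1=0, G2=1, G3=0, G4=1, G5=0, G6=1, G7=0, G8=1, G9=0 → Y1=1, Y2=0. Observed Y1=0, Y2=0.
  G0: stuck-at-0, inverted output ✓; others ✗
  G1: stuck-at-1, inverted output ✓; others ✗
  G2: stuck-at-0, inverted output ✓; others ✗
  G3: none of the 3 fault types match ✗
  G4: stuck-at-0, inverted output ✓; others ✗
  G5: stuck-at-1, inverted output ✓; others ✗
  G6: stuck-at-0, inverted output ✓; others ✗
  G7: none of the 3 fault types match ✗
  G8: none of the 3 fault types match ✗
  G9: none of the 3 fault types match ✗
Consistent faults: {G0 stuck-at-0, G0 inverted output, G1 stuck-at-1, G1 inverted output, G2 stuck-at-0, G2 inverted output, G4 stuck-at-0, G4 inverted output, G5 stuck-at-1, G5 inverted output, G6 stuck-at-0, G6 inverted output} — 12 in all.

12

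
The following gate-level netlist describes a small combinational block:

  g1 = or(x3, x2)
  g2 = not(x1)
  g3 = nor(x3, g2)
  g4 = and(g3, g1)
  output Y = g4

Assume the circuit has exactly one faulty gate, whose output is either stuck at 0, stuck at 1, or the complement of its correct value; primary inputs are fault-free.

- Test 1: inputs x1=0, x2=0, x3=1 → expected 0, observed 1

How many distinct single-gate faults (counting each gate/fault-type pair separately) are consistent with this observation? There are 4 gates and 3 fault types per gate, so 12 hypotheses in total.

4

Fault-free: g1=1, g2=1, g3=0, g4=0 → 0. Observed 1.
  g1 stuck-at-0: output 0 ✗
  g1 stuck-at-1: output 0 ✗
  g1 inverted output: output 0 ✗
  g2 stuck-at-0: output 0 ✗
  g2 stuck-at-1: output 0 ✗
  g2 inverted output: output 0 ✗
  g3 stuck-at-0: output 0 ✗
  g3 stuck-at-1: output 1 ✓
  g3 inverted output: output 1 ✓
  g4 stuck-at-0: output 0 ✗
  g4 stuck-at-1: output 1 ✓
  g4 inverted output: output 1 ✓
Consistent faults: {g3 stuck-at-1, g3 inverted output, g4 stuck-at-1, g4 inverted output} — 4 in all.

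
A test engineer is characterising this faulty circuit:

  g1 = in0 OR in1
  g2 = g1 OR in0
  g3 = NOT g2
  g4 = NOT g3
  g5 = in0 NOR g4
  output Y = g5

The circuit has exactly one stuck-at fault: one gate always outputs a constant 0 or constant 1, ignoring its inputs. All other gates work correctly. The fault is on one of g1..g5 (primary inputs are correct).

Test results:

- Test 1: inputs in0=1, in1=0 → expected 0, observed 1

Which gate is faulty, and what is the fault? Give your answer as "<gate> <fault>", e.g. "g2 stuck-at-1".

g5 stuck-at-1

Fault-free values for test 1 (in0=1, in1=0): g1=1, g2=1, g3=0, g4=1, g5=0, giving Y=0. Observed 1.
Test 1: faults giving observed 1 are {g5 stuck-at-1}.
Only g5 stuck-at-1 is consistent with every test.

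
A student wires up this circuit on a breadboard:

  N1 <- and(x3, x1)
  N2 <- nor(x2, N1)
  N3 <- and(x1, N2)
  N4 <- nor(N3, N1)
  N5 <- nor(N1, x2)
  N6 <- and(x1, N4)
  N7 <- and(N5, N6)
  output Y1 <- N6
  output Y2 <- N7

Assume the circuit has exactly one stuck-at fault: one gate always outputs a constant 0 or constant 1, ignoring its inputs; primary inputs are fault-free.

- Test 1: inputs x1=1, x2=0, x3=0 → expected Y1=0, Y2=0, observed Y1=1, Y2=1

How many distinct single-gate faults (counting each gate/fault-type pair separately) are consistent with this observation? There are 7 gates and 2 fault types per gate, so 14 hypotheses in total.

Fault-free: N1=0, N2=1, N3=1, N4=0, N5=1, N6=0, N7=0 → Y1=0, Y2=0. Observed Y1=1, Y2=1.
  N1 stuck-at-0: output Y1=0, Y2=0 ✗
  N1 stuck-at-1: output Y1=0, Y2=0 ✗
  N2 stuck-at-0: output Y1=1, Y2=1 ✓
  N2 stuck-at-1: output Y1=0, Y2=0 ✗
  N3 stuck-at-0: output Y1=1, Y2=1 ✓
  N3 stuck-at-1: output Y1=0, Y2=0 ✗
  N4 stuck-at-0: output Y1=0, Y2=0 ✗
  N4 stuck-at-1: output Y1=1, Y2=1 ✓
  N5 stuck-at-0: output Y1=0, Y2=0 ✗
  N5 stuck-at-1: output Y1=0, Y2=0 ✗
  N6 stuck-at-0: output Y1=0, Y2=0 ✗
  N6 stuck-at-1: output Y1=1, Y2=1 ✓
  N7 stuck-at-0: output Y1=0, Y2=0 ✗
  N7 stuck-at-1: output Y1=0, Y2=1 ✗
Consistent faults: {N2 stuck-at-0, N3 stuck-at-0, N4 stuck-at-1, N6 stuck-at-1} — 4 in all.

4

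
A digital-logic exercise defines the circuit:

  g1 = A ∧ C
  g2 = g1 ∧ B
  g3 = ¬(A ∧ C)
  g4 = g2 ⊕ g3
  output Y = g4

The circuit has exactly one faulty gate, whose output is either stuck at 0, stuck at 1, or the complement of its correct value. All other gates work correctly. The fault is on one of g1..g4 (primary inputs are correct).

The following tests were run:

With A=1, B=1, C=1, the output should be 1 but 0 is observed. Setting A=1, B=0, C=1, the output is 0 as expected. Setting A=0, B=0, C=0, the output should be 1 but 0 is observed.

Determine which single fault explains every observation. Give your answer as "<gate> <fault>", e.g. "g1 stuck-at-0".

Fault-free values for test 1 (A=1, B=1, C=1): g1=1, g2=1, g3=0, g4=1, giving Y=1. Observed 0.
Test 1: faults giving observed 0 are {g1 stuck-at-0, g1 inverted output, g2 stuck-at-0, g2 inverted output, g3 stuck-at-1, g3 inverted output, g4 stuck-at-0, g4 inverted output}.
Test 2 (A=1, B=0, C=1): fault-free g1=1, g2=0, g3=0, g4=0 → 0; observed 0. Eliminates g2 inverted output, g3 stuck-at-1, g3 inverted output, g4 inverted output.
Test 3 (A=0, B=0, C=0): fault-free g1=0, g2=0, g3=1, g4=1 → 1; observed 0. Eliminates g1 stuck-at-0, g1 inverted output, g2 stuck-at-0.
Only g4 stuck-at-0 is consistent with every test.

g4 stuck-at-0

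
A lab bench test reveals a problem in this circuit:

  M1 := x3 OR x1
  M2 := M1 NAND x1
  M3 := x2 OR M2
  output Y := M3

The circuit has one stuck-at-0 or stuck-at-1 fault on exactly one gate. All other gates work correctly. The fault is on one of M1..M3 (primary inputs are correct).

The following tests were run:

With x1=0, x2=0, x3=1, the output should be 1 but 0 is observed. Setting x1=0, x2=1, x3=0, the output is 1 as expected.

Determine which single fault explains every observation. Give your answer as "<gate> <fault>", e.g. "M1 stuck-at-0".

M2 stuck-at-0

Fault-free values for test 1 (x1=0, x2=0, x3=1): M1=1, M2=1, M3=1, giving Y=1. Observed 0.
Test 1: faults giving observed 0 are {M2 stuck-at-0, M3 stuck-at-0}.
Test 2 (x1=0, x2=1, x3=0): fault-free M1=0, M2=1, M3=1 → 1; observed 1. Eliminates M3 stuck-at-0.
Only M2 stuck-at-0 is consistent with every test.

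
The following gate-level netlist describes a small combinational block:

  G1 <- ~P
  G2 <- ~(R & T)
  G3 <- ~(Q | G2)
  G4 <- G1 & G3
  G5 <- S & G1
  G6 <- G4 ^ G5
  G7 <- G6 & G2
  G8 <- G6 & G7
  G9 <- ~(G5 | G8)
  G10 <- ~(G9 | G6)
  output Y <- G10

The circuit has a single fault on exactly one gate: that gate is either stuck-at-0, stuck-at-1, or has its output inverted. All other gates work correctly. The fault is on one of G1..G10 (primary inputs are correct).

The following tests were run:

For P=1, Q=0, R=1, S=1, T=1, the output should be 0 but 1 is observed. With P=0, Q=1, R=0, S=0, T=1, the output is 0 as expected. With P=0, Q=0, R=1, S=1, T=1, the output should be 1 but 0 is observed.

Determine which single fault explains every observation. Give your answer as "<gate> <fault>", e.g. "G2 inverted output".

Fault-free values for test 1 (P=1, Q=0, R=1, S=1, T=1): G1=0, G2=0, G3=1, G4=0, G5=0, G6=0, G7=0, G8=0, G9=1, G10=0, giving Y=0. Observed 1.
Test 1: faults giving observed 1 are {G1 stuck-at-1, G1 inverted output, G8 stuck-at-1, G8 inverted output, G9 stuck-at-0, G9 inverted output, G10 stuck-at-1, G10 inverted output}.
Test 2 (P=0, Q=1, R=0, S=0, T=1): fault-free G1=1, G2=1, G3=0, G4=0, G5=0, G6=0, G7=0, G8=0, G9=1, G10=0 → 0; observed 0. Eliminates G8 stuck-at-1, G8 inverted output, G9 stuck-at-0, G9 inverted output, G10 stuck-at-1, G10 inverted output.
Test 3 (P=0, Q=0, R=1, S=1, T=1): fault-free G1=1, G2=0, G3=1, G4=1, G5=1, G6=0, G7=0, G8=0, G9=0, G10=1 → 1; observed 0. Eliminates G1 stuck-at-1.
Only G1 inverted output is consistent with every test.

G1 inverted output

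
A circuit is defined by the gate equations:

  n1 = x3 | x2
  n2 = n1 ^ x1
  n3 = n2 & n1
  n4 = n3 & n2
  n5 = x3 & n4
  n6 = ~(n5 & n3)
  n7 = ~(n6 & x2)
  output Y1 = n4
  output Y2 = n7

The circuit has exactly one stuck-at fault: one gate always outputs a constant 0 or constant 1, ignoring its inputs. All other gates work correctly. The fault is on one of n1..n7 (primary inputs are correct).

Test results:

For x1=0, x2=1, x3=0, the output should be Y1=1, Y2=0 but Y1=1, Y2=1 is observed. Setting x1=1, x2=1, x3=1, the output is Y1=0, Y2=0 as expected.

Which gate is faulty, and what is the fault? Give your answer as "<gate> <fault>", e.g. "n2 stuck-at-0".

Fault-free values for test 1 (x1=0, x2=1, x3=0): n1=1, n2=1, n3=1, n4=1, n5=0, n6=1, n7=0, giving Y1=1, Y2=0. Observed Y1=1, Y2=1.
Test 1: faults giving observed Y1=1, Y2=1 are {n5 stuck-at-1, n6 stuck-at-0, n7 stuck-at-1}.
Test 2 (x1=1, x2=1, x3=1): fault-free n1=1, n2=0, n3=0, n4=0, n5=0, n6=1, n7=0 → Y1=0, Y2=0; observed Y1=0, Y2=0. Eliminates n6 stuck-at-0, n7 stuck-at-1.
Only n5 stuck-at-1 is consistent with every test.

n5 stuck-at-1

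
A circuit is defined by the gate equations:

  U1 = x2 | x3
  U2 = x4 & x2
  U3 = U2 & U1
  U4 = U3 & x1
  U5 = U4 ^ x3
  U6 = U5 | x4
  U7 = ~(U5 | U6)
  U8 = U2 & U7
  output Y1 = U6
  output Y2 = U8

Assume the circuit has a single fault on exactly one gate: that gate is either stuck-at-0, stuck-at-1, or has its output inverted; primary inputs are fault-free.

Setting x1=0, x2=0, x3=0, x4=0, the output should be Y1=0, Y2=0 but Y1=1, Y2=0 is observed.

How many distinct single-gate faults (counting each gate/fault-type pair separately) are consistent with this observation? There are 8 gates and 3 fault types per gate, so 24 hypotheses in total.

Fault-free: U1=0, U2=0, U3=0, U4=0, U5=0, U6=0, U7=1, U8=0 → Y1=0, Y2=0. Observed Y1=1, Y2=0.
  U1: none of the 3 fault types match ✗
  U2: none of the 3 fault types match ✗
  U3: none of the 3 fault types match ✗
  U4: stuck-at-1, inverted output ✓; others ✗
  U5: stuck-at-1, inverted output ✓; others ✗
  U6: stuck-at-1, inverted output ✓; others ✗
  U7: none of the 3 fault types match ✗
  U8: none of the 3 fault types match ✗
Consistent faults: {U4 stuck-at-1, U4 inverted output, U5 stuck-at-1, U5 inverted output, U6 stuck-at-1, U6 inverted output} — 6 in all.

6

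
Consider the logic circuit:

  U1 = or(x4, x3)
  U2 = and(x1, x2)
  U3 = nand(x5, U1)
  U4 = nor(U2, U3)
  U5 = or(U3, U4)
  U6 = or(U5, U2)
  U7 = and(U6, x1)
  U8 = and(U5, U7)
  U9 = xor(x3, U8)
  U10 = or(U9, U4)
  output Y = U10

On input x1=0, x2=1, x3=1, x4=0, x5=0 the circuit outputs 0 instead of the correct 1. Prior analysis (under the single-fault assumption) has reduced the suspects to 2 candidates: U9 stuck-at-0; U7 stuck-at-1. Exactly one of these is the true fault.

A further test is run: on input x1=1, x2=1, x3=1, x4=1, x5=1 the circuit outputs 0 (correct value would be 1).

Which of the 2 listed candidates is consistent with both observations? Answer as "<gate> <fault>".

Evaluate each candidate on input x1=1, x2=1, x3=1, x4=1, x5=1:
  U9 stuck-at-0: U1=1, U2=1, U3=0, U4=0, U5=0, U6=1, U7=1, U8=0, U9=0 [stuck-at-0], U10=0 → 0 — matches
  U7 stuck-at-1: U1=1, U2=1, U3=0, U4=0, U5=0, U6=1, U7=1 [stuck-at-1], U8=0, U9=1, U10=1 → 1 — eliminated
Only U9 stuck-at-0 reproduces the observed 0.

U9 stuck-at-0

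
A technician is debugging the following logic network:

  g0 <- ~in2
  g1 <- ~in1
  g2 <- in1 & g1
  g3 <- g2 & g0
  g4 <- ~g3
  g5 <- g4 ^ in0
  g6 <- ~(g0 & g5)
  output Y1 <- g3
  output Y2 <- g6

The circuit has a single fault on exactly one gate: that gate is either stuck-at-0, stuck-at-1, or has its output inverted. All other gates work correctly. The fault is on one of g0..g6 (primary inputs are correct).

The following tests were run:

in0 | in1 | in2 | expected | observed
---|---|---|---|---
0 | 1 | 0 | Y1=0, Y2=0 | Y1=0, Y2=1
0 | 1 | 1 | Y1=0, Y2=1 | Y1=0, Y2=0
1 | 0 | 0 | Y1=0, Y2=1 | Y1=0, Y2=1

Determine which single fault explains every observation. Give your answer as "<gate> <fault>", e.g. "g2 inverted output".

g0 inverted output

Fault-free values for test 1 (in0=0, in1=1, in2=0): g0=1, g1=0, g2=0, g3=0, g4=1, g5=1, g6=0, giving Y1=0, Y2=0. Observed Y1=0, Y2=1.
Test 1: faults giving observed Y1=0, Y2=1 are {g0 stuck-at-0, g0 inverted output, g4 stuck-at-0, g4 inverted output, g5 stuck-at-0, g5 inverted output, g6 stuck-at-1, g6 inverted output}.
Test 2 (in0=0, in1=1, in2=1): fault-free g0=0, g1=0, g2=0, g3=0, g4=1, g5=1, g6=1 → Y1=0, Y2=1; observed Y1=0, Y2=0. Eliminates g0 stuck-at-0, g4 stuck-at-0, g4 inverted output, g5 stuck-at-0, g5 inverted output, g6 stuck-at-1.
Test 3 (in0=1, in1=0, in2=0): fault-free g0=1, g1=1, g2=0, g3=0, g4=1, g5=0, g6=1 → Y1=0, Y2=1; observed Y1=0, Y2=1. Eliminates g6 inverted output.
Only g0 inverted output is consistent with every test.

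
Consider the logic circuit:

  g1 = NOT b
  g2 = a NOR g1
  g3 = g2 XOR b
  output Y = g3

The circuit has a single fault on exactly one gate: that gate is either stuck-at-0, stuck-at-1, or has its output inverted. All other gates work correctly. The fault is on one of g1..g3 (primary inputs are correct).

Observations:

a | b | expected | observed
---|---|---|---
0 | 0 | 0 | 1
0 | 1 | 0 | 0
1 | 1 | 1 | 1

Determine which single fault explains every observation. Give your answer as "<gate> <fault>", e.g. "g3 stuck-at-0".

Fault-free values for test 1 (a=0, b=0): g1=1, g2=0, g3=0, giving Y=0. Observed 1.
Test 1: faults giving observed 1 are {g1 stuck-at-0, g1 inverted output, g2 stuck-at-1, g2 inverted output, g3 stuck-at-1, g3 inverted output}.
Test 2 (a=0, b=1): fault-free g1=0, g2=1, g3=0 → 0; observed 0. Eliminates g1 inverted output, g2 inverted output, g3 stuck-at-1, g3 inverted output.
Test 3 (a=1, b=1): fault-free g1=0, g2=0, g3=1 → 1; observed 1. Eliminates g2 stuck-at-1.
Only g1 stuck-at-0 is consistent with every test.

g1 stuck-at-0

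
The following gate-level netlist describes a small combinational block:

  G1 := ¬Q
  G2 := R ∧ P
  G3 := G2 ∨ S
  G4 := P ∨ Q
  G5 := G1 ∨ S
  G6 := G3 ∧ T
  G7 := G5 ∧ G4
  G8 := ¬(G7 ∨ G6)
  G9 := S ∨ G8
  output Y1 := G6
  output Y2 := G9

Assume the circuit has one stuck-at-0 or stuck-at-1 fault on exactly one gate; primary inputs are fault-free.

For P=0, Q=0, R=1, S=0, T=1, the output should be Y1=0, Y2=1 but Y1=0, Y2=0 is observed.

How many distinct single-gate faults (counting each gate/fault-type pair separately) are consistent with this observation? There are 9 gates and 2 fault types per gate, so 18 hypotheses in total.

Fault-free: G1=1, G2=0, G3=0, G4=0, G5=1, G6=0, G7=0, G8=1, G9=1 → Y1=0, Y2=1. Observed Y1=0, Y2=0.
  G1: none of the 2 fault types match ✗
  G2: none of the 2 fault types match ✗
  G3: none of the 2 fault types match ✗
  G4: stuck-at-1 ✓; others ✗
  G5: none of the 2 fault types match ✗
  G6: none of the 2 fault types match ✗
  G7: stuck-at-1 ✓; others ✗
  G8: stuck-at-0 ✓; others ✗
  G9: stuck-at-0 ✓; others ✗
Consistent faults: {G4 stuck-at-1, G7 stuck-at-1, G8 stuck-at-0, G9 stuck-at-0} — 4 in all.

4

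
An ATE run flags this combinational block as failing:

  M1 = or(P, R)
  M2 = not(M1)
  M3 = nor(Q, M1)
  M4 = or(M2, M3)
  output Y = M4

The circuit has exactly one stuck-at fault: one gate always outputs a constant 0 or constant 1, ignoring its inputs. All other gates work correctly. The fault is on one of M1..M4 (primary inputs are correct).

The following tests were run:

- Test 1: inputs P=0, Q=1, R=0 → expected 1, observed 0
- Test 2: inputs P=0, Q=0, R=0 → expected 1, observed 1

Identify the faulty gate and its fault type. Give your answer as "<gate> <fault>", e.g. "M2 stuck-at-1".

Fault-free values for test 1 (P=0, Q=1, R=0): M1=0, M2=1, M3=0, M4=1, giving Y=1. Observed 0.
Test 1: faults giving observed 0 are {M1 stuck-at-1, M2 stuck-at-0, M4 stuck-at-0}.
Test 2 (P=0, Q=0, R=0): fault-free M1=0, M2=1, M3=1, M4=1 → 1; observed 1. Eliminates M1 stuck-at-1, M4 stuck-at-0.
Only M2 stuck-at-0 is consistent with every test.

M2 stuck-at-0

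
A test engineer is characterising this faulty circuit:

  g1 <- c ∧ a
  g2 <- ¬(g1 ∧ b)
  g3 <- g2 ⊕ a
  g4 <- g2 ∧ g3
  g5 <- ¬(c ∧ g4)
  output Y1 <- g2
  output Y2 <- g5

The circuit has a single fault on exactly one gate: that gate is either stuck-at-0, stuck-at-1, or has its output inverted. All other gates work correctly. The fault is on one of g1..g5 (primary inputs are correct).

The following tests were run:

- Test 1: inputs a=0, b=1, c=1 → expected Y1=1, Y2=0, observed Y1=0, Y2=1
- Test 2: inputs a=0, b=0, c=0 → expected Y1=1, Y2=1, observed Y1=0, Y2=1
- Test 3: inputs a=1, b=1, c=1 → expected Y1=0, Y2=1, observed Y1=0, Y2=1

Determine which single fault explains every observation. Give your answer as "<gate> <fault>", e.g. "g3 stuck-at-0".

Fault-free values for test 1 (a=0, b=1, c=1): g1=0, g2=1, g3=1, g4=1, g5=0, giving Y1=1, Y2=0. Observed Y1=0, Y2=1.
Test 1: faults giving observed Y1=0, Y2=1 are {g1 stuck-at-1, g1 inverted output, g2 stuck-at-0, g2 inverted output}.
Test 2 (a=0, b=0, c=0): fault-free g1=0, g2=1, g3=1, g4=1, g5=1 → Y1=1, Y2=1; observed Y1=0, Y2=1. Eliminates g1 stuck-at-1, g1 inverted output.
Test 3 (a=1, b=1, c=1): fault-free g1=1, g2=0, g3=1, g4=0, g5=1 → Y1=0, Y2=1; observed Y1=0, Y2=1. Eliminates g2 inverted output.
Only g2 stuck-at-0 is consistent with every test.

g2 stuck-at-0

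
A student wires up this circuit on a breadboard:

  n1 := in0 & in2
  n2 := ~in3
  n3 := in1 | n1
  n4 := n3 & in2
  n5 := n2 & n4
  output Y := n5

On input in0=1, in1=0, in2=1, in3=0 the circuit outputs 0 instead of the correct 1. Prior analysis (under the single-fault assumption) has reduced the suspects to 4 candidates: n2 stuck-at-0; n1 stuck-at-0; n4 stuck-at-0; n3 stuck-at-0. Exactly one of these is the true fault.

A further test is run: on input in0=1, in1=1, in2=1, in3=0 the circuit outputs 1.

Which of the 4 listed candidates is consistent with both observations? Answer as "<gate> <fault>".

n1 stuck-at-0

Evaluate each candidate on input in0=1, in1=1, in2=1, in3=0:
  n2 stuck-at-0: n1=1, n2=0 [stuck-at-0], n3=1, n4=1, n5=0 → 0 — eliminated
  n1 stuck-at-0: n1=0 [stuck-at-0], n2=1, n3=1, n4=1, n5=1 → 1 — matches
  n4 stuck-at-0: n1=1, n2=1, n3=1, n4=0 [stuck-at-0], n5=0 → 0 — eliminated
  n3 stuck-at-0: n1=1, n2=1, n3=0 [stuck-at-0], n4=0, n5=0 → 0 — eliminated
Only n1 stuck-at-0 reproduces the observed 1.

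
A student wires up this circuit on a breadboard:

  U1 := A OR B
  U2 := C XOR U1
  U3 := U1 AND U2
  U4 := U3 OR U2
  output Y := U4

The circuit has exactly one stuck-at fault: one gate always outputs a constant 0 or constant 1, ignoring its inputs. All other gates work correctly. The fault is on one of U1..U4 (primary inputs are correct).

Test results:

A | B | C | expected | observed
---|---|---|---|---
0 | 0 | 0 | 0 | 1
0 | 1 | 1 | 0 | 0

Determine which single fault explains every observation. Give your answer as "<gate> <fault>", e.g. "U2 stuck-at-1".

U1 stuck-at-1

Fault-free values for test 1 (A=0, B=0, C=0): U1=0, U2=0, U3=0, U4=0, giving Y=0. Observed 1.
Test 1: faults giving observed 1 are {U1 stuck-at-1, U2 stuck-at-1, U3 stuck-at-1, U4 stuck-at-1}.
Test 2 (A=0, B=1, C=1): fault-free U1=1, U2=0, U3=0, U4=0 → 0; observed 0. Eliminates U2 stuck-at-1, U3 stuck-at-1, U4 stuck-at-1.
Only U1 stuck-at-1 is consistent with every test.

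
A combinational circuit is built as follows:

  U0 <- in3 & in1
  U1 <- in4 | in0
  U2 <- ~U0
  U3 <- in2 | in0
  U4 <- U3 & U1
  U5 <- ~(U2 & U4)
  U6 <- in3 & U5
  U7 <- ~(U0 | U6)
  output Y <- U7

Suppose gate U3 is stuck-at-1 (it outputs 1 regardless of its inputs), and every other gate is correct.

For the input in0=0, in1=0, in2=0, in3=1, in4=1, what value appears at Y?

Propagate with U3 forced: U0=0, U1=1, U2=1, U3=1 [stuck-at-1], U4=1, U5=0, U6=0, U7=1.
So Y = 1. (Without the fault it would be 0.)

1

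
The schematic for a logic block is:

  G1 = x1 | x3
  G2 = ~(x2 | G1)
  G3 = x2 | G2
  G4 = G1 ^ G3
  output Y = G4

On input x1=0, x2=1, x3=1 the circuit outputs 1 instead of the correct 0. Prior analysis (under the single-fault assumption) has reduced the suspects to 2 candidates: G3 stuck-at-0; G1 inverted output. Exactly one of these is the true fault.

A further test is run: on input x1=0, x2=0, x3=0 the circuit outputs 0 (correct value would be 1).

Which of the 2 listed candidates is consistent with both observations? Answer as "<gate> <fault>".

G3 stuck-at-0

Evaluate each candidate on input x1=0, x2=0, x3=0:
  G3 stuck-at-0: G1=0, G2=1, G3=0 [stuck-at-0], G4=0 → 0 — matches
  G1 inverted output: G1=1 [inverted output], G2=0, G3=0, G4=1 → 1 — eliminated
Only G3 stuck-at-0 reproduces the observed 0.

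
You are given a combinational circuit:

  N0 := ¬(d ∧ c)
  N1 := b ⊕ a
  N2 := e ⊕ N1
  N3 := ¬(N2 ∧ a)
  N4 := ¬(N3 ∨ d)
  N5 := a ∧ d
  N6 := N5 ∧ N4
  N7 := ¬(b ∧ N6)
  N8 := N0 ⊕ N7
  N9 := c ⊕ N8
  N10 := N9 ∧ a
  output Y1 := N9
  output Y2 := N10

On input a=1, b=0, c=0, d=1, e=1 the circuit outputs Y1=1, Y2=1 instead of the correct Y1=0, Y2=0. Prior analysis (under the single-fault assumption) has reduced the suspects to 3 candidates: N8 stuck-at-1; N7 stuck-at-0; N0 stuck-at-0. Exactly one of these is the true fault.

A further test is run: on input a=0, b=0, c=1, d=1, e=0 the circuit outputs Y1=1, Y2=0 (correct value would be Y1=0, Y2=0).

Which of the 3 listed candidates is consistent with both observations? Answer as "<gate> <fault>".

N7 stuck-at-0

Evaluate each candidate on input a=0, b=0, c=1, d=1, e=0:
  N8 stuck-at-1: N0=0, N1=0, N2=0, N3=1, N4=0, N5=0, N6=0, N7=1, N8=1 [stuck-at-1], N9=0, N10=0 → Y1=0, Y2=0 — eliminated
  N7 stuck-at-0: N0=0, N1=0, N2=0, N3=1, N4=0, N5=0, N6=0, N7=0 [stuck-at-0], N8=0, N9=1, N10=0 → Y1=1, Y2=0 — matches
  N0 stuck-at-0: N0=0 [stuck-at-0], N1=0, N2=0, N3=1, N4=0, N5=0, N6=0, N7=1, N8=1, N9=0, N10=0 → Y1=0, Y2=0 — eliminated
Only N7 stuck-at-0 reproduces the observed Y1=1, Y2=0.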